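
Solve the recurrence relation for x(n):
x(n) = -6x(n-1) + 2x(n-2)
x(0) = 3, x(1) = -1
Characteristic equation: x² + 6x - 2 = 0.
Discriminant Δ = (-6)² + 4·(2) = 44.
Roots r₁,₂ = (-6 ± √44)/2, so r₁ = -3 + \sqrt{11}, r₂ = - \sqrt{11} - 3.
General solution: x(n) = A·r₁^n + B·r₂^n.
From the initial conditions, A + B = 3 and r₁A + r₂B = -1.
Since r₁ - r₂ = √44: A = (-1 - (3)r₂)/√44 = \frac{4 \sqrt{11}}{11} + \frac{3}{2}, and B = 3 - A = \frac{3}{2} - \frac{4 \sqrt{11}}{11}.
So x(n) = \left(\frac{4 \sqrt{11}}{11} + \frac{3}{2}\right)\left(-3 + \sqrt{11}\right)^n + \left(\frac{3}{2} - \frac{4 \sqrt{11}}{11}\right)\left(- \sqrt{11} - 3\right)^n.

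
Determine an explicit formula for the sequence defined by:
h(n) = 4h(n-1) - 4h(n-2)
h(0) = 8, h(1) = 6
Characteristic equation: x² - 4x + 4 = 0, which is (x - (2))².
Repeated root r = 2.
General solution: h(n) = (A + Bn)·(2)^n.
From h(0) = 8: A = 8.
From h(1) = 6: (A + B)·(2) = 6 ⇒ B = -5.
So h(n) = \left(8 - 5 n\right) \cdot (2)^n.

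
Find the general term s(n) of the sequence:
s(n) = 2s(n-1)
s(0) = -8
This is a homogeneous first-order recurrence with ratio 2.
By induction s(n) = s(0) · (2)^n = - 8 \cdot 2^{n}.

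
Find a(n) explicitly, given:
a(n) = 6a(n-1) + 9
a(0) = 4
First-order linear non-homogeneous.
Homogeneous solution: a_h(n) = A·(6)^n.
Try constant particular solution a_p = K: K = 6K + 9 ⇒ K = - \frac{9}{5}.
General: a(n) = A·(6)^n - \frac{9}{5}.
Apply a(0) = 4: A - \frac{9}{5} = 4 ⇒ A = \frac{29}{5}.
So a(n) = \frac{29 \cdot 6^{n}}{5} - \frac{9}{5}.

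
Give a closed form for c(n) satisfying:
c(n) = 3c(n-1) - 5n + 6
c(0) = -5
First-order linear with linear forcing.
Homogeneous solution: c_h(n) = A·(3)^n.
Try particular c_p(n) = pn + q. Substituting:
  pn + q = 3(p(n-1) + q) - 5n + 6.
Matching the n-coefficient: p = 3p - 5 ⇒ p = \frac{5}{2}.
Matching constants: q = -3p + 3q + 6 ⇒ q = \frac{3}{4}.
General: c(n) = A·(3)^n + \frac{5 n}{2} + \frac{3}{4}.
Apply c(0) = -5: A + \frac{3}{4} = -5 ⇒ A = - \frac{23}{4}.
So c(n) = - \frac{23 \cdot 3^{n}}{4} + \frac{5 n}{2} + \frac{3}{4}.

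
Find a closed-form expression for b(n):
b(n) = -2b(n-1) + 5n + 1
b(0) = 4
First-order linear with linear forcing.
Homogeneous solution: b_h(n) = A·(-2)^n.
Try particular b_p(n) = pn + q. Substituting:
  pn + q = -2(p(n-1) + q) + 5n + 1.
Matching the n-coefficient: p = -2p + 5 ⇒ p = \frac{5}{3}.
Matching constants: q = 2p - 2q + 1 ⇒ q = \frac{13}{9}.
General: b(n) = A·(-2)^n + \frac{5 n}{3} + \frac{13}{9}.
Apply b(0) = 4: A + \frac{13}{9} = 4 ⇒ A = \frac{23}{9}.
So b(n) = \frac{23 \left(-2\right)^{n}}{9} + \frac{5 n}{3} + \frac{13}{9}.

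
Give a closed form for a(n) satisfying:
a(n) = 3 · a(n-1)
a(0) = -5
Pure geometric recurrence with ratio 3.
By induction a(n) = a(0) · (3)^n = - 5 \cdot 3^{n}.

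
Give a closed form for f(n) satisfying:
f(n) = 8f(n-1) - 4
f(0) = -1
First-order linear non-homogeneous.
Homogeneous solution: f_h(n) = A·(8)^n.
Try constant particular solution f_p = K: K = 8K - 4 ⇒ K = \frac{4}{7}.
General: f(n) = A·(8)^n + \frac{4}{7}.
Apply f(0) = -1: A + \frac{4}{7} = -1 ⇒ A = - \frac{11}{7}.
So f(n) = \frac{4}{7} - \frac{11 \cdot 8^{n}}{7}.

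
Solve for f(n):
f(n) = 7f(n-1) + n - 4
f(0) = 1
First-order linear with linear forcing.
Homogeneous solution: f_h(n) = A·(7)^n.
Try particular f_p(n) = pn + q. Substituting:
  pn + q = 7(p(n-1) + q) + n - 4.
Matching the n-coefficient: p = 7p + 1 ⇒ p = - \frac{1}{6}.
Matching constants: q = -7p + 7q - 4 ⇒ q = \frac{17}{36}.
General: f(n) = A·(7)^n - \frac{n}{6} + \frac{17}{36}.
Apply f(0) = 1: A + \frac{17}{36} = 1 ⇒ A = \frac{19}{36}.
So f(n) = \frac{19 \cdot 7^{n}}{36} - \frac{n}{6} + \frac{17}{36}.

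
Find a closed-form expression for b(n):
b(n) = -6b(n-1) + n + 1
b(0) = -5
First-order linear with linear forcing.
Homogeneous solution: b_h(n) = A·(-6)^n.
Try particular b_p(n) = pn + q. Substituting:
  pn + q = -6(p(n-1) + q) + n + 1.
Matching the n-coefficient: p = -6p + 1 ⇒ p = \frac{1}{7}.
Matching constants: q = 6p - 6q + 1 ⇒ q = \frac{13}{49}.
General: b(n) = A·(-6)^n + \frac{n}{7} + \frac{13}{49}.
Apply b(0) = -5: A + \frac{13}{49} = -5 ⇒ A = - \frac{258}{49}.
So b(n) = - \frac{258 \left(-6\right)^{n}}{49} + \frac{n}{7} + \frac{13}{49}.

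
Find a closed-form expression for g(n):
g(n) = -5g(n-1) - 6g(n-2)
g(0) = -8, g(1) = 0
Characteristic equation: x² + 5x + 6 = 0, which factors as (x - (-3))(x - (-2)) = 0.
Roots r₁ = -3, r₂ = -2 (distinct).
General solution: g(n) = A·(-3)^n + B·(-2)^n.
From g(0) = -8: A + B = -8.
From g(1) = 0: -3A - 2B = 0.
Solving: A = 16, B = -24.
So g(n) = - 24 \left(-2\right)^{n} + 16 \left(-3\right)^{n}.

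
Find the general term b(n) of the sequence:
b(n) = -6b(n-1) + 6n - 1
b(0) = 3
First-order linear with linear forcing.
Homogeneous solution: b_h(n) = A·(-6)^n.
Try particular b_p(n) = pn + q. Substituting:
  pn + q = -6(p(n-1) + q) + 6n - 1.
Matching the n-coefficient: p = -6p + 6 ⇒ p = \frac{6}{7}.
Matching constants: q = 6p - 6q - 1 ⇒ q = \frac{29}{49}.
General: b(n) = A·(-6)^n + \frac{6 n}{7} + \frac{29}{49}.
Apply b(0) = 3: A + \frac{29}{49} = 3 ⇒ A = \frac{118}{49}.
So b(n) = \frac{118 \left(-6\right)^{n}}{49} + \frac{6 n}{7} + \frac{29}{49}.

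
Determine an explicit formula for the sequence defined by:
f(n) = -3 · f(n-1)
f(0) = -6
Pure geometric recurrence with ratio -3.
By induction f(n) = f(0) · (-3)^n = - 6 \left(-3\right)^{n}.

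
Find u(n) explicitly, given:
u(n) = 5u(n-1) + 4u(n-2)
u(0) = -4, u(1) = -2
Characteristic equation: x² - 5x - 4 = 0.
Discriminant Δ = (5)² + 4·(4) = 41.
Roots r₁,₂ = (5 ± √41)/2, so r₁ = \frac{5}{2} + \frac{\sqrt{41}}{2}, r₂ = \frac{5}{2} - \frac{\sqrt{41}}{2}.
General solution: u(n) = A·r₁^n + B·r₂^n.
From the initial conditions, A + B = -4 and r₁A + r₂B = -2.
Since r₁ - r₂ = √41: A = (-2 - (-4)r₂)/√41 = -2 + \frac{8 \sqrt{41}}{41}, and B = -4 - A = -2 - \frac{8 \sqrt{41}}{41}.
So u(n) = \left(-2 + \frac{8 \sqrt{41}}{41}\right)\left(\frac{5}{2} + \frac{\sqrt{41}}{2}\right)^n + \left(-2 - \frac{8 \sqrt{41}}{41}\right)\left(\frac{5}{2} - \frac{\sqrt{41}}{2}\right)^n.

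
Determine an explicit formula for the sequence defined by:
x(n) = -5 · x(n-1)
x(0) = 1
Pure geometric recurrence with ratio -5.
By induction x(n) = x(0) · (-5)^n = \left(-5\right)^{n}.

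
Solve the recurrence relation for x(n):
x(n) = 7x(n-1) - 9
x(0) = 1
First-order linear non-homogeneous.
Homogeneous solution: x_h(n) = A·(7)^n.
Try constant particular solution x_p = K: K = 7K - 9 ⇒ K = \frac{3}{2}.
General: x(n) = A·(7)^n + \frac{3}{2}.
Apply x(0) = 1: A + \frac{3}{2} = 1 ⇒ A = - \frac{1}{2}.
So x(n) = \frac{3}{2} - \frac{7^{n}}{2}.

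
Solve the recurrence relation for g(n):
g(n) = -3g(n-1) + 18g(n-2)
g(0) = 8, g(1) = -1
Characteristic equation: x² + 3x - 18 = 0, which factors as (x - (3))(x - (-6)) = 0.
Roots r₁ = 3, r₂ = -6 (distinct).
General solution: g(n) = A·(3)^n + B·(-6)^n.
From g(0) = 8: A + B = 8.
From g(1) = -1: 3A - 6B = -1.
Solving: A = \frac{47}{9}, B = \frac{25}{9}.
So g(n) = \frac{25 \left(-6\right)^{n}}{9} + \frac{47 \cdot 3^{n}}{9}.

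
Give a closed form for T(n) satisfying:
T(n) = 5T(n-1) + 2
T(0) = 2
First-order linear non-homogeneous.
Homogeneous solution: T_h(n) = A·(5)^n.
Try constant particular solution T_p = K: K = 5K + 2 ⇒ K = - \frac{1}{2}.
General: T(n) = A·(5)^n - \frac{1}{2}.
Apply T(0) = 2: A - \frac{1}{2} = 2 ⇒ A = \frac{5}{2}.
So T(n) = \frac{5 \cdot 5^{n}}{2} - \frac{1}{2}.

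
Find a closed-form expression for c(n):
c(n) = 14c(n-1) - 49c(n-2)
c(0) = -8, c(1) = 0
Characteristic equation: x² - 14x + 49 = 0, which is (x - (7))².
Repeated root r = 7.
General solution: c(n) = (A + Bn)·(7)^n.
From c(0) = -8: A = -8.
From c(1) = 0: (A + B)·(7) = 0 ⇒ B = 8.
So c(n) = \left(8 n - 8\right) \cdot (7)^n.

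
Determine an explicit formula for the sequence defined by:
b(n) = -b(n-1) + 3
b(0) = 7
First-order linear non-homogeneous.
Homogeneous solution: b_h(n) = A·(-1)^n.
Try constant particular solution b_p = K: K = -K + 3 ⇒ K = \frac{3}{2}.
General: b(n) = A·(-1)^n + \frac{3}{2}.
Apply b(0) = 7: A + \frac{3}{2} = 7 ⇒ A = \frac{11}{2}.
So b(n) = \frac{11 \left(-1\right)^{n}}{2} + \frac{3}{2}.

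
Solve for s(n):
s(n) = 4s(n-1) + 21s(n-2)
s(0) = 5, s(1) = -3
Characteristic equation: x² - 4x - 21 = 0, which factors as (x - (7))(x - (-3)) = 0.
Roots r₁ = 7, r₂ = -3 (distinct).
General solution: s(n) = A·(7)^n + B·(-3)^n.
From s(0) = 5: A + B = 5.
From s(1) = -3: 7A - 3B = -3.
Solving: A = \frac{6}{5}, B = \frac{19}{5}.
So s(n) = \frac{19 \left(-3\right)^{n}}{5} + \frac{6 \cdot 7^{n}}{5}.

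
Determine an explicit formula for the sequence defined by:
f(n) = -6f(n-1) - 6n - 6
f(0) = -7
First-order linear with linear forcing.
Homogeneous solution: f_h(n) = A·(-6)^n.
Try particular f_p(n) = pn + q. Substituting:
  pn + q = -6(p(n-1) + q) - 6n - 6.
Matching the n-coefficient: p = -6p - 6 ⇒ p = - \frac{6}{7}.
Matching constants: q = 6p - 6q - 6 ⇒ q = - \frac{78}{49}.
General: f(n) = A·(-6)^n - \frac{6 n}{7} - \frac{78}{49}.
Apply f(0) = -7: A - \frac{78}{49} = -7 ⇒ A = - \frac{265}{49}.
So f(n) = - \frac{265 \left(-6\right)^{n}}{49} - \frac{6 n}{7} - \frac{78}{49}.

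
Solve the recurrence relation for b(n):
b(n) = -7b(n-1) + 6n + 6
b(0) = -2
First-order linear with linear forcing.
Homogeneous solution: b_h(n) = A·(-7)^n.
Try particular b_p(n) = pn + q. Substituting:
  pn + q = -7(p(n-1) + q) + 6n + 6.
Matching the n-coefficient: p = -7p + 6 ⇒ p = \frac{3}{4}.
Matching constants: q = 7p - 7q + 6 ⇒ q = \frac{45}{32}.
General: b(n) = A·(-7)^n + \frac{3 n}{4} + \frac{45}{32}.
Apply b(0) = -2: A + \frac{45}{32} = -2 ⇒ A = - \frac{109}{32}.
So b(n) = - \frac{109 \left(-7\right)^{n}}{32} + \frac{3 n}{4} + \frac{45}{32}.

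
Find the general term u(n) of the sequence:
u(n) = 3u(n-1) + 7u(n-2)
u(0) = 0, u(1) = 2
Characteristic equation: x² - 3x - 7 = 0.
Discriminant Δ = (3)² + 4·(7) = 37.
Roots r₁,₂ = (3 ± √37)/2, so r₁ = \frac{3}{2} + \frac{\sqrt{37}}{2}, r₂ = \frac{3}{2} - \frac{\sqrt{37}}{2}.
General solution: u(n) = A·r₁^n + B·r₂^n.
From the initial conditions, A + B = 0 and r₁A + r₂B = 2.
Since r₁ - r₂ = √37: A = (2 - (0)r₂)/√37 = \frac{2 \sqrt{37}}{37}, and B = 0 - A = - \frac{2 \sqrt{37}}{37}.
So u(n) = \left(\frac{2 \sqrt{37}}{37}\right)\left(\frac{3}{2} + \frac{\sqrt{37}}{2}\right)^n + \left(- \frac{2 \sqrt{37}}{37}\right)\left(\frac{3}{2} - \frac{\sqrt{37}}{2}\right)^n.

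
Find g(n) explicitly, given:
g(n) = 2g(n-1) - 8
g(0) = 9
First-order linear non-homogeneous.
Homogeneous solution: g_h(n) = A·(2)^n.
Try constant particular solution g_p = K: K = 2K - 8 ⇒ K = 8.
General: g(n) = A·(2)^n + 8.
Apply g(0) = 9: A + 8 = 9 ⇒ A = 1.
So g(n) = 2^{n} + 8.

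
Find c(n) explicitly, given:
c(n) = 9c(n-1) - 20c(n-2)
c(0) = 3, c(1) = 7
Characteristic equation: x² - 9x + 20 = 0, which factors as (x - (5))(x - (4)) = 0.
Roots r₁ = 5, r₂ = 4 (distinct).
General solution: c(n) = A·(5)^n + B·(4)^n.
From c(0) = 3: A + B = 3.
From c(1) = 7: 5A + 4B = 7.
Solving: A = -5, B = 8.
So c(n) = 8 \cdot 4^{n} - 5 \cdot 5^{n}.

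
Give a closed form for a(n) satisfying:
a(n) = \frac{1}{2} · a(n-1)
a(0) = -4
Pure geometric recurrence with ratio \frac{1}{2}.
By induction a(n) = a(0) · (\frac{1}{2})^n = - 4 \cdot 2^{- n}.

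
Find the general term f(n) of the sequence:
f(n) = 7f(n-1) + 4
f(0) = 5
First-order linear non-homogeneous.
Homogeneous solution: f_h(n) = A·(7)^n.
Try constant particular solution f_p = K: K = 7K + 4 ⇒ K = - \frac{2}{3}.
General: f(n) = A·(7)^n - \frac{2}{3}.
Apply f(0) = 5: A - \frac{2}{3} = 5 ⇒ A = \frac{17}{3}.
So f(n) = \frac{17 \cdot 7^{n}}{3} - \frac{2}{3}.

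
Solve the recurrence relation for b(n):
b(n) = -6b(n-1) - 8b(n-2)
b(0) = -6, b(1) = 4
Characteristic equation: x² + 6x + 8 = 0, which factors as (x - (-2))(x - (-4)) = 0.
Roots r₁ = -2, r₂ = -4 (distinct).
General solution: b(n) = A·(-2)^n + B·(-4)^n.
From b(0) = -6: A + B = -6.
From b(1) = 4: -2A - 4B = 4.
Solving: A = -10, B = 4.
So b(n) = - 10 \left(-2\right)^{n} + 4 \left(-4\right)^{n}.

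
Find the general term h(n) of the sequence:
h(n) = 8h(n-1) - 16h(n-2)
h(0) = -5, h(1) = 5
Characteristic equation: x² - 8x + 16 = 0, which is (x - (4))².
Repeated root r = 4.
General solution: h(n) = (A + Bn)·(4)^n.
From h(0) = -5: A = -5.
From h(1) = 5: (A + B)·(4) = 5 ⇒ B = \frac{25}{4}.
So h(n) = \left(\frac{25 n}{4} - 5\right) \cdot (4)^n.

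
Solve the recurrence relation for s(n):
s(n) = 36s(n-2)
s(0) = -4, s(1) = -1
Characteristic equation: x² - 36 = 0, which factors as (x - (-6))(x - (6)) = 0.
Roots r₁ = -6, r₂ = 6 (distinct).
General solution: s(n) = A·(-6)^n + B·(6)^n.
From s(0) = -4: A + B = -4.
From s(1) = -1: -6A + 6B = -1.
Solving: A = - \frac{23}{12}, B = - \frac{25}{12}.
So s(n) = - \frac{23 \left(-6\right)^{n}}{12} - \frac{25 \cdot 6^{n}}{12}.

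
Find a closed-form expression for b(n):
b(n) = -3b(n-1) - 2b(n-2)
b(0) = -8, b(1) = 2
Characteristic equation: x² + 3x + 2 = 0, which factors as (x - (-1))(x - (-2)) = 0.
Roots r₁ = -1, r₂ = -2 (distinct).
General solution: b(n) = A·(-1)^n + B·(-2)^n.
From b(0) = -8: A + B = -8.
From b(1) = 2: -A - 2B = 2.
Solving: A = -14, B = 6.
So b(n) = - 14 \left(-1\right)^{n} + 6 \left(-2\right)^{n}.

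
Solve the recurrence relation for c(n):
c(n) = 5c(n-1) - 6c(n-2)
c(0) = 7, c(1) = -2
Characteristic equation: x² - 5x + 6 = 0, which factors as (x - (3))(x - (2)) = 0.
Roots r₁ = 3, r₂ = 2 (distinct).
General solution: c(n) = A·(3)^n + B·(2)^n.
From c(0) = 7: A + B = 7.
From c(1) = -2: 3A + 2B = -2.
Solving: A = -16, B = 23.
So c(n) = 23 \cdot 2^{n} - 16 \cdot 3^{n}.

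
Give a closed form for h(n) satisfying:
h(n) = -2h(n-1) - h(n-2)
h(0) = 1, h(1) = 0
Characteristic equation: x² + 2x + 1 = 0, which is (x - (-1))².
Repeated root r = -1.
General solution: h(n) = (A + Bn)·(-1)^n.
From h(0) = 1: A = 1.
From h(1) = 0: (A + B)·(-1) = 0 ⇒ B = -1.
So h(n) = \left(1 - n\right) \cdot (-1)^n.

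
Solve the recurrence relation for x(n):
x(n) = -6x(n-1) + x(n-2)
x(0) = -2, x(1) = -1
Characteristic equation: x² + 6x - 1 = 0.
Discriminant Δ = (-6)² + 4·(1) = 40.
Roots r₁,₂ = (-6 ± √40)/2, so r₁ = -3 + \sqrt{10}, r₂ = - \sqrt{10} - 3.
General solution: x(n) = A·r₁^n + B·r₂^n.
From the initial conditions, A + B = -2 and r₁A + r₂B = -1.
Since r₁ - r₂ = √40: A = (-1 - (-2)r₂)/√40 = - \frac{7 \sqrt{10}}{20} - 1, and B = -2 - A = -1 + \frac{7 \sqrt{10}}{20}.
So x(n) = \left(- \frac{7 \sqrt{10}}{20} - 1\right)\left(-3 + \sqrt{10}\right)^n + \left(-1 + \frac{7 \sqrt{10}}{20}\right)\left(- \sqrt{10} - 3\right)^n.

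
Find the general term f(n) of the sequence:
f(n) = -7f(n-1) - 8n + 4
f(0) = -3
First-order linear with linear forcing.
Homogeneous solution: f_h(n) = A·(-7)^n.
Try particular f_p(n) = pn + q. Substituting:
  pn + q = -7(p(n-1) + q) - 8n + 4.
Matching the n-coefficient: p = -7p - 8 ⇒ p = -1.
Matching constants: q = 7p - 7q + 4 ⇒ q = - \frac{3}{8}.
General: f(n) = A·(-7)^n - n - \frac{3}{8}.
Apply f(0) = -3: A - \frac{3}{8} = -3 ⇒ A = - \frac{21}{8}.
So f(n) = - \frac{21 \left(-7\right)^{n}}{8} - n - \frac{3}{8}.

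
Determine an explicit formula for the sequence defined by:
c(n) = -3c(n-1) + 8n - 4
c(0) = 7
First-order linear with linear forcing.
Homogeneous solution: c_h(n) = A·(-3)^n.
Try particular c_p(n) = pn + q. Substituting:
  pn + q = -3(p(n-1) + q) + 8n - 4.
Matching the n-coefficient: p = -3p + 8 ⇒ p = 2.
Matching constants: q = 3p - 3q - 4 ⇒ q = \frac{1}{2}.
General: c(n) = A·(-3)^n + 2 n + \frac{1}{2}.
Apply c(0) = 7: A + \frac{1}{2} = 7 ⇒ A = \frac{13}{2}.
So c(n) = \frac{13 \left(-3\right)^{n}}{2} + 2 n + \frac{1}{2}.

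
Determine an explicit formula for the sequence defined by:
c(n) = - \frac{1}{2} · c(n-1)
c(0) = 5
Pure geometric recurrence with ratio - \frac{1}{2}.
By induction c(n) = c(0) · (- \frac{1}{2})^n = 5 \left(- \frac{1}{2}\right)^{n}.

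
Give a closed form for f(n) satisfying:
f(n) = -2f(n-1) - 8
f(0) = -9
First-order linear non-homogeneous.
Homogeneous solution: f_h(n) = A·(-2)^n.
Try constant particular solution f_p = K: K = -2K - 8 ⇒ K = - \frac{8}{3}.
General: f(n) = A·(-2)^n - \frac{8}{3}.
Apply f(0) = -9: A - \frac{8}{3} = -9 ⇒ A = - \frac{19}{3}.
So f(n) = - \frac{19 \left(-2\right)^{n}}{3} - \frac{8}{3}.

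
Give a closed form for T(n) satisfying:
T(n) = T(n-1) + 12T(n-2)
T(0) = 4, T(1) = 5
Characteristic equation: x² - x - 12 = 0, which factors as (x - (-3))(x - (4)) = 0.
Roots r₁ = -3, r₂ = 4 (distinct).
General solution: T(n) = A·(-3)^n + B·(4)^n.
From T(0) = 4: A + B = 4.
From T(1) = 5: -3A + 4B = 5.
Solving: A = \frac{11}{7}, B = \frac{17}{7}.
So T(n) = \frac{11 \left(-3\right)^{n}}{7} + \frac{17 \cdot 4^{n}}{7}.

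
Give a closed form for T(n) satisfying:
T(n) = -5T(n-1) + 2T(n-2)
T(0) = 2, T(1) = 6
Characteristic equation: x² + 5x - 2 = 0.
Discriminant Δ = (-5)² + 4·(2) = 33.
Roots r₁,₂ = (-5 ± √33)/2, so r₁ = - \frac{5}{2} + \frac{\sqrt{33}}{2}, r₂ = - \frac{\sqrt{33}}{2} - \frac{5}{2}.
General solution: T(n) = A·r₁^n + B·r₂^n.
From the initial conditions, A + B = 2 and r₁A + r₂B = 6.
Since r₁ - r₂ = √33: A = (6 - (2)r₂)/√33 = 1 + \frac{\sqrt{33}}{3}, and B = 2 - A = 1 - \frac{\sqrt{33}}{3}.
So T(n) = \left(1 + \frac{\sqrt{33}}{3}\right)\left(- \frac{5}{2} + \frac{\sqrt{33}}{2}\right)^n + \left(1 - \frac{\sqrt{33}}{3}\right)\left(- \frac{\sqrt{33}}{2} - \frac{5}{2}\right)^n.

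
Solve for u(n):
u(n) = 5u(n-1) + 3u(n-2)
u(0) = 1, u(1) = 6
Characteristic equation: x² - 5x - 3 = 0.
Discriminant Δ = (5)² + 4·(3) = 37.
Roots r₁,₂ = (5 ± √37)/2, so r₁ = \frac{5}{2} + \frac{\sqrt{37}}{2}, r₂ = \frac{5}{2} - \frac{\sqrt{37}}{2}.
General solution: u(n) = A·r₁^n + B·r₂^n.
From the initial conditions, A + B = 1 and r₁A + r₂B = 6.
Since r₁ - r₂ = √37: A = (6 - (1)r₂)/√37 = \frac{1}{2} + \frac{7 \sqrt{37}}{74}, and B = 1 - A = \frac{1}{2} - \frac{7 \sqrt{37}}{74}.
So u(n) = \left(\frac{1}{2} + \frac{7 \sqrt{37}}{74}\right)\left(\frac{5}{2} + \frac{\sqrt{37}}{2}\right)^n + \left(\frac{1}{2} - \frac{7 \sqrt{37}}{74}\right)\left(\frac{5}{2} - \frac{\sqrt{37}}{2}\right)^n.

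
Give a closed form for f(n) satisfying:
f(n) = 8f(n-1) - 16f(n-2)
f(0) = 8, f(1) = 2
Characteristic equation: x² - 8x + 16 = 0, which is (x - (4))².
Repeated root r = 4.
General solution: f(n) = (A + Bn)·(4)^n.
From f(0) = 8: A = 8.
From f(1) = 2: (A + B)·(4) = 2 ⇒ B = - \frac{15}{2}.
So f(n) = \left(8 - \frac{15 n}{2}\right) \cdot (4)^n.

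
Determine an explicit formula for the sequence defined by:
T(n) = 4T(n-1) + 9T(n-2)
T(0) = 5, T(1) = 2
Characteristic equation: x² - 4x - 9 = 0.
Discriminant Δ = (4)² + 4·(9) = 52.
Roots r₁,₂ = (4 ± √52)/2, so r₁ = 2 + \sqrt{13}, r₂ = 2 - \sqrt{13}.
General solution: T(n) = A·r₁^n + B·r₂^n.
From the initial conditions, A + B = 5 and r₁A + r₂B = 2.
Since r₁ - r₂ = √52: A = (2 - (5)r₂)/√52 = \frac{5}{2} - \frac{4 \sqrt{13}}{13}, and B = 5 - A = \frac{4 \sqrt{13}}{13} + \frac{5}{2}.
So T(n) = \left(\frac{5}{2} - \frac{4 \sqrt{13}}{13}\right)\left(2 + \sqrt{13}\right)^n + \left(\frac{4 \sqrt{13}}{13} + \frac{5}{2}\right)\left(2 - \sqrt{13}\right)^n.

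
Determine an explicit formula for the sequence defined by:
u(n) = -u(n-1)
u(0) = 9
This is a homogeneous first-order recurrence with ratio -1.
By induction u(n) = u(0) · (-1)^n = 9 \left(-1\right)^{n}.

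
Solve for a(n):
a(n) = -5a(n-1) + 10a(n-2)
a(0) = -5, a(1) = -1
Characteristic equation: x² + 5x - 10 = 0.
Discriminant Δ = (-5)² + 4·(10) = 65.
Roots r₁,₂ = (-5 ± √65)/2, so r₁ = - \frac{5}{2} + \frac{\sqrt{65}}{2}, r₂ = - \frac{\sqrt{65}}{2} - \frac{5}{2}.
General solution: a(n) = A·r₁^n + B·r₂^n.
From the initial conditions, A + B = -5 and r₁A + r₂B = -1.
Since r₁ - r₂ = √65: A = (-1 - (-5)r₂)/√65 = - \frac{5}{2} - \frac{27 \sqrt{65}}{130}, and B = -5 - A = - \frac{5}{2} + \frac{27 \sqrt{65}}{130}.
So a(n) = \left(- \frac{5}{2} - \frac{27 \sqrt{65}}{130}\right)\left(- \frac{5}{2} + \frac{\sqrt{65}}{2}\right)^n + \left(- \frac{5}{2} + \frac{27 \sqrt{65}}{130}\right)\left(- \frac{\sqrt{65}}{2} - \frac{5}{2}\right)^n.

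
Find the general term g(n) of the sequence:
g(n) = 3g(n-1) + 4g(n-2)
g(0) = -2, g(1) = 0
Characteristic equation: x² - 3x - 4 = 0, which factors as (x - (4))(x - (-1)) = 0.
Roots r₁ = 4, r₂ = -1 (distinct).
General solution: g(n) = A·(4)^n + B·(-1)^n.
From g(0) = -2: A + B = -2.
From g(1) = 0: 4A - B = 0.
Solving: A = - \frac{2}{5}, B = - \frac{8}{5}.
So g(n) = - \frac{8 \left(-1\right)^{n}}{5} - \frac{2 \cdot 4^{n}}{5}.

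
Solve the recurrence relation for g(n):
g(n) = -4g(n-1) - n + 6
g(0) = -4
First-order linear with linear forcing.
Homogeneous solution: g_h(n) = A·(-4)^n.
Try particular g_p(n) = pn + q. Substituting:
  pn + q = -4(p(n-1) + q) - n + 6.
Matching the n-coefficient: p = -4p - 1 ⇒ p = - \frac{1}{5}.
Matching constants: q = 4p - 4q + 6 ⇒ q = \frac{26}{25}.
General: g(n) = A·(-4)^n - \frac{n}{5} + \frac{26}{25}.
Apply g(0) = -4: A + \frac{26}{25} = -4 ⇒ A = - \frac{126}{25}.
So g(n) = - \frac{126 \left(-4\right)^{n}}{25} - \frac{n}{5} + \frac{26}{25}.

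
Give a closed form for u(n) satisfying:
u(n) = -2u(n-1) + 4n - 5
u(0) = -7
First-order linear with linear forcing.
Homogeneous solution: u_h(n) = A·(-2)^n.
Try particular u_p(n) = pn + q. Substituting:
  pn + q = -2(p(n-1) + q) + 4n - 5.
Matching the n-coefficient: p = -2p + 4 ⇒ p = \frac{4}{3}.
Matching constants: q = 2p - 2q - 5 ⇒ q = - \frac{7}{9}.
General: u(n) = A·(-2)^n + \frac{4 n}{3} - \frac{7}{9}.
Apply u(0) = -7: A - \frac{7}{9} = -7 ⇒ A = - \frac{56}{9}.
So u(n) = - \frac{56 \left(-2\right)^{n}}{9} + \frac{4 n}{3} - \frac{7}{9}.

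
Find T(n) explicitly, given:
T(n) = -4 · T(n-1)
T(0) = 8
Pure geometric recurrence with ratio -4.
By induction T(n) = T(0) · (-4)^n = 8 \left(-4\right)^{n}.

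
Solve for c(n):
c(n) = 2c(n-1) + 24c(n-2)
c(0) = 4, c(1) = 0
Characteristic equation: x² - 2x - 24 = 0, which factors as (x - (6))(x - (-4)) = 0.
Roots r₁ = 6, r₂ = -4 (distinct).
General solution: c(n) = A·(6)^n + B·(-4)^n.
From c(0) = 4: A + B = 4.
From c(1) = 0: 6A - 4B = 0.
Solving: A = \frac{8}{5}, B = \frac{12}{5}.
So c(n) = \frac{12 \left(-4\right)^{n}}{5} + \frac{8 \cdot 6^{n}}{5}.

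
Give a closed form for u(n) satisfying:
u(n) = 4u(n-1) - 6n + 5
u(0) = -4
First-order linear with linear forcing.
Homogeneous solution: u_h(n) = A·(4)^n.
Try particular u_p(n) = pn + q. Substituting:
  pn + q = 4(p(n-1) + q) - 6n + 5.
Matching the n-coefficient: p = 4p - 6 ⇒ p = 2.
Matching constants: q = -4p + 4q + 5 ⇒ q = 1.
General: u(n) = A·(4)^n + 2 n + 1.
Apply u(0) = -4: A + 1 = -4 ⇒ A = -5.
So u(n) = - 5 \cdot 4^{n} + 2 n + 1.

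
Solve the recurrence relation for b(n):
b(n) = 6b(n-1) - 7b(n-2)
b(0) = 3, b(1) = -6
Characteristic equation: x² - 6x + 7 = 0.
Discriminant Δ = (6)² + 4·(-7) = 8.
Roots r₁,₂ = (6 ± √8)/2, so r₁ = \sqrt{2} + 3, r₂ = 3 - \sqrt{2}.
General solution: b(n) = A·r₁^n + B·r₂^n.
From the initial conditions, A + B = 3 and r₁A + r₂B = -6.
Since r₁ - r₂ = √8: A = (-6 - (3)r₂)/√8 = \frac{3}{2} - \frac{15 \sqrt{2}}{4}, and B = 3 - A = \frac{3}{2} + \frac{15 \sqrt{2}}{4}.
So b(n) = \left(\frac{3}{2} - \frac{15 \sqrt{2}}{4}\right)\left(\sqrt{2} + 3\right)^n + \left(\frac{3}{2} + \frac{15 \sqrt{2}}{4}\right)\left(3 - \sqrt{2}\right)^n.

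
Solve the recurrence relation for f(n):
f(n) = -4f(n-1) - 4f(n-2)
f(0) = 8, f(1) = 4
Characteristic equation: x² + 4x + 4 = 0, which is (x - (-2))².
Repeated root r = -2.
General solution: f(n) = (A + Bn)·(-2)^n.
From f(0) = 8: A = 8.
From f(1) = 4: (A + B)·(-2) = 4 ⇒ B = -10.
So f(n) = \left(8 - 10 n\right) \cdot (-2)^n.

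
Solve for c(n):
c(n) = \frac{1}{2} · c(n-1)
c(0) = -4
Pure geometric recurrence with ratio \frac{1}{2}.
By induction c(n) = c(0) · (\frac{1}{2})^n = - 4 \cdot 2^{- n}.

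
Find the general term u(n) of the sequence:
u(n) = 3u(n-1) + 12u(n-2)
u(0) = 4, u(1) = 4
Characteristic equation: x² - 3x - 12 = 0.
Discriminant Δ = (3)² + 4·(12) = 57.
Roots r₁,₂ = (3 ± √57)/2, so r₁ = \frac{3}{2} + \frac{\sqrt{57}}{2}, r₂ = \frac{3}{2} - \frac{\sqrt{57}}{2}.
General solution: u(n) = A·r₁^n + B·r₂^n.
From the initial conditions, A + B = 4 and r₁A + r₂B = 4.
Since r₁ - r₂ = √57: A = (4 - (4)r₂)/√57 = 2 - \frac{2 \sqrt{57}}{57}, and B = 4 - A = \frac{2 \sqrt{57}}{57} + 2.
So u(n) = \left(2 - \frac{2 \sqrt{57}}{57}\right)\left(\frac{3}{2} + \frac{\sqrt{57}}{2}\right)^n + \left(\frac{2 \sqrt{57}}{57} + 2\right)\left(\frac{3}{2} - \frac{\sqrt{57}}{2}\right)^n.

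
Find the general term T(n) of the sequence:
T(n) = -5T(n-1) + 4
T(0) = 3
First-order linear non-homogeneous.
Homogeneous solution: T_h(n) = A·(-5)^n.
Try constant particular solution T_p = K: K = -5K + 4 ⇒ K = \frac{2}{3}.
General: T(n) = A·(-5)^n + \frac{2}{3}.
Apply T(0) = 3: A + \frac{2}{3} = 3 ⇒ A = \frac{7}{3}.
So T(n) = \frac{7 \left(-5\right)^{n}}{3} + \frac{2}{3}.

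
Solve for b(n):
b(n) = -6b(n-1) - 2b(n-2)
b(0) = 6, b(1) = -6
Characteristic equation: x² + 6x + 2 = 0.
Discriminant Δ = (-6)² + 4·(-2) = 28.
Roots r₁,₂ = (-6 ± √28)/2, so r₁ = -3 + \sqrt{7}, r₂ = -3 - \sqrt{7}.
General solution: b(n) = A·r₁^n + B·r₂^n.
From the initial conditions, A + B = 6 and r₁A + r₂B = -6.
Since r₁ - r₂ = √28: A = (-6 - (6)r₂)/√28 = \frac{6 \sqrt{7}}{7} + 3, and B = 6 - A = 3 - \frac{6 \sqrt{7}}{7}.
So b(n) = \left(\frac{6 \sqrt{7}}{7} + 3\right)\left(-3 + \sqrt{7}\right)^n + \left(3 - \frac{6 \sqrt{7}}{7}\right)\left(-3 - \sqrt{7}\right)^n.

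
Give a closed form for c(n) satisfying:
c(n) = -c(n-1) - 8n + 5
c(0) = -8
First-order linear with linear forcing.
Homogeneous solution: c_h(n) = A·(-1)^n.
Try particular c_p(n) = pn + q. Substituting:
  pn + q = -(p(n-1) + q) - 8n + 5.
Matching the n-coefficient: p = -p - 8 ⇒ p = -4.
Matching constants: q = p - q + 5 ⇒ q = \frac{1}{2}.
General: c(n) = A·(-1)^n - 4 n + \frac{1}{2}.
Apply c(0) = -8: A + \frac{1}{2} = -8 ⇒ A = - \frac{17}{2}.
So c(n) = - \frac{17 \left(-1\right)^{n}}{2} - 4 n + \frac{1}{2}.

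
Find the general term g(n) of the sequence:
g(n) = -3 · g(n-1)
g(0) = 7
Pure geometric recurrence with ratio -3.
By induction g(n) = g(0) · (-3)^n = 7 \left(-3\right)^{n}.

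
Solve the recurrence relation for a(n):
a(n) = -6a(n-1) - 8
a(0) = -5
First-order linear non-homogeneous.
Homogeneous solution: a_h(n) = A·(-6)^n.
Try constant particular solution a_p = K: K = -6K - 8 ⇒ K = - \frac{8}{7}.
General: a(n) = A·(-6)^n - \frac{8}{7}.
Apply a(0) = -5: A - \frac{8}{7} = -5 ⇒ A = - \frac{27}{7}.
So a(n) = - \frac{27 \left(-6\right)^{n}}{7} - \frac{8}{7}.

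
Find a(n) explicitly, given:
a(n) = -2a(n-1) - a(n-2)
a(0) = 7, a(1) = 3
Characteristic equation: x² + 2x + 1 = 0, which is (x - (-1))².
Repeated root r = -1.
General solution: a(n) = (A + Bn)·(-1)^n.
From a(0) = 7: A = 7.
From a(1) = 3: (A + B)·(-1) = 3 ⇒ B = -10.
So a(n) = \left(7 - 10 n\right) \cdot (-1)^n.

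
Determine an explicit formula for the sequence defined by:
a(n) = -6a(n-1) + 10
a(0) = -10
First-order linear non-homogeneous.
Homogeneous solution: a_h(n) = A·(-6)^n.
Try constant particular solution a_p = K: K = -6K + 10 ⇒ K = \frac{10}{7}.
General: a(n) = A·(-6)^n + \frac{10}{7}.
Apply a(0) = -10: A + \frac{10}{7} = -10 ⇒ A = - \frac{80}{7}.
So a(n) = \frac{10}{7} - \frac{80 \left(-6\right)^{n}}{7}.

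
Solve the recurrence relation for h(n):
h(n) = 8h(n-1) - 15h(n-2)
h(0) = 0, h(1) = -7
Characteristic equation: x² - 8x + 15 = 0, which factors as (x - (3))(x - (5)) = 0.
Roots r₁ = 3, r₂ = 5 (distinct).
General solution: h(n) = A·(3)^n + B·(5)^n.
From h(0) = 0: A + B = 0.
From h(1) = -7: 3A + 5B = -7.
Solving: A = \frac{7}{2}, B = - \frac{7}{2}.
So h(n) = \frac{7 \cdot 3^{n}}{2} - \frac{7 \cdot 5^{n}}{2}.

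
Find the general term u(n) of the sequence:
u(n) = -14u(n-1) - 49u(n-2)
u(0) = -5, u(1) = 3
Characteristic equation: x² + 14x + 49 = 0, which is (x - (-7))².
Repeated root r = -7.
General solution: u(n) = (A + Bn)·(-7)^n.
From u(0) = -5: A = -5.
From u(1) = 3: (A + B)·(-7) = 3 ⇒ B = \frac{32}{7}.
So u(n) = \left(\frac{32 n}{7} - 5\right) \cdot (-7)^n.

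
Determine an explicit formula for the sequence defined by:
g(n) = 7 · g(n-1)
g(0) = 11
Pure geometric recurrence with ratio 7.
By induction g(n) = g(0) · (7)^n = 11 \cdot 7^{n}.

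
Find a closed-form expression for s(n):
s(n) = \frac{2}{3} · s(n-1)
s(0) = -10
Pure geometric recurrence with ratio \frac{2}{3}.
By induction s(n) = s(0) · (\frac{2}{3})^n = - 10 \left(\frac{2}{3}\right)^{n}.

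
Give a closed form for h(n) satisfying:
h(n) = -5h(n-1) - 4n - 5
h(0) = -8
First-order linear with linear forcing.
Homogeneous solution: h_h(n) = A·(-5)^n.
Try particular h_p(n) = pn + q. Substituting:
  pn + q = -5(p(n-1) + q) - 4n - 5.
Matching the n-coefficient: p = -5p - 4 ⇒ p = - \frac{2}{3}.
Matching constants: q = 5p - 5q - 5 ⇒ q = - \frac{25}{18}.
General: h(n) = A·(-5)^n - \frac{2 n}{3} - \frac{25}{18}.
Apply h(0) = -8: A - \frac{25}{18} = -8 ⇒ A = - \frac{119}{18}.
So h(n) = - \frac{119 \left(-5\right)^{n}}{18} - \frac{2 n}{3} - \frac{25}{18}.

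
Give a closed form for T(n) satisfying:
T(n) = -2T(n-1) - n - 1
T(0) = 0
First-order linear with linear forcing.
Homogeneous solution: T_h(n) = A·(-2)^n.
Try particular T_p(n) = pn + q. Substituting:
  pn + q = -2(p(n-1) + q) - n - 1.
Matching the n-coefficient: p = -2p - 1 ⇒ p = - \frac{1}{3}.
Matching constants: q = 2p - 2q - 1 ⇒ q = - \frac{5}{9}.
General: T(n) = A·(-2)^n - \frac{n}{3} - \frac{5}{9}.
Apply T(0) = 0: A - \frac{5}{9} = 0 ⇒ A = \frac{5}{9}.
So T(n) = \frac{5 \left(-2\right)^{n}}{9} - \frac{n}{3} - \frac{5}{9}.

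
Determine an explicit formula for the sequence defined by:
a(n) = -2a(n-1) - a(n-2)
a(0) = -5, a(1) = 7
Characteristic equation: x² + 2x + 1 = 0, which is (x - (-1))².
Repeated root r = -1.
General solution: a(n) = (A + Bn)·(-1)^n.
From a(0) = -5: A = -5.
From a(1) = 7: (A + B)·(-1) = 7 ⇒ B = -2.
So a(n) = \left(- 2 n - 5\right) \cdot (-1)^n.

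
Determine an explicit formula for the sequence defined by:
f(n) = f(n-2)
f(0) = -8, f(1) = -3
Characteristic equation: x² - 1 = 0, which factors as (x - (1))(x - (-1)) = 0.
Roots r₁ = 1, r₂ = -1 (distinct).
General solution: f(n) = A·(1)^n + B·(-1)^n.
From f(0) = -8: A + B = -8.
From f(1) = -3: A - B = -3.
Solving: A = - \frac{11}{2}, B = - \frac{5}{2}.
So f(n) = - \frac{5 \left(-1\right)^{n}}{2} - \frac{11}{2}.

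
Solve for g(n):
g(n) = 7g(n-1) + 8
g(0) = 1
First-order linear non-homogeneous.
Homogeneous solution: g_h(n) = A·(7)^n.
Try constant particular solution g_p = K: K = 7K + 8 ⇒ K = - \frac{4}{3}.
General: g(n) = A·(7)^n - \frac{4}{3}.
Apply g(0) = 1: A - \frac{4}{3} = 1 ⇒ A = \frac{7}{3}.
So g(n) = \frac{7 \cdot 7^{n}}{3} - \frac{4}{3}.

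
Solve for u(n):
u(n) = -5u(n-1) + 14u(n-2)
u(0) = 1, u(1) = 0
Characteristic equation: x² + 5x - 14 = 0, which factors as (x - (-7))(x - (2)) = 0.
Roots r₁ = -7, r₂ = 2 (distinct).
General solution: u(n) = A·(-7)^n + B·(2)^n.
From u(0) = 1: A + B = 1.
From u(1) = 0: -7A + 2B = 0.
Solving: A = \frac{2}{9}, B = \frac{7}{9}.
So u(n) = \frac{2 \left(-7\right)^{n}}{9} + \frac{7 \cdot 2^{n}}{9}.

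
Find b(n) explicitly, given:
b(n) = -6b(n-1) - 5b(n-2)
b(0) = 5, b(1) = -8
Characteristic equation: x² + 6x + 5 = 0, which factors as (x - (-1))(x - (-5)) = 0.
Roots r₁ = -1, r₂ = -5 (distinct).
General solution: b(n) = A·(-1)^n + B·(-5)^n.
From b(0) = 5: A + B = 5.
From b(1) = -8: -A - 5B = -8.
Solving: A = \frac{17}{4}, B = \frac{3}{4}.
So b(n) = \frac{17 \left(-1\right)^{n}}{4} + \frac{3 \left(-5\right)^{n}}{4}.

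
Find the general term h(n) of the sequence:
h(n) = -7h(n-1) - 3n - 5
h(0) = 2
First-order linear with linear forcing.
Homogeneous solution: h_h(n) = A·(-7)^n.
Try particular h_p(n) = pn + q. Substituting:
  pn + q = -7(p(n-1) + q) - 3n - 5.
Matching the n-coefficient: p = -7p - 3 ⇒ p = - \frac{3}{8}.
Matching constants: q = 7p - 7q - 5 ⇒ q = - \frac{61}{64}.
General: h(n) = A·(-7)^n - \frac{3 n}{8} - \frac{61}{64}.
Apply h(0) = 2: A - \frac{61}{64} = 2 ⇒ A = \frac{189}{64}.
So h(n) = \frac{189 \left(-7\right)^{n}}{64} - \frac{3 n}{8} - \frac{61}{64}.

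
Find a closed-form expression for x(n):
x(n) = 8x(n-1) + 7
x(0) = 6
First-order linear non-homogeneous.
Homogeneous solution: x_h(n) = A·(8)^n.
Try constant particular solution x_p = K: K = 8K + 7 ⇒ K = -1.
General: x(n) = A·(8)^n - 1.
Apply x(0) = 6: A - 1 = 6 ⇒ A = 7.
So x(n) = 7 \cdot 8^{n} - 1.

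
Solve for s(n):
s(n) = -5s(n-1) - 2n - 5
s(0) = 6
First-order linear with linear forcing.
Homogeneous solution: s_h(n) = A·(-5)^n.
Try particular s_p(n) = pn + q. Substituting:
  pn + q = -5(p(n-1) + q) - 2n - 5.
Matching the n-coefficient: p = -5p - 2 ⇒ p = - \frac{1}{3}.
Matching constants: q = 5p - 5q - 5 ⇒ q = - \frac{10}{9}.
General: s(n) = A·(-5)^n - \frac{n}{3} - \frac{10}{9}.
Apply s(0) = 6: A - \frac{10}{9} = 6 ⇒ A = \frac{64}{9}.
So s(n) = \frac{64 \left(-5\right)^{n}}{9} - \frac{n}{3} - \frac{10}{9}.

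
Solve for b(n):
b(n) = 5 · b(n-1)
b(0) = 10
Pure geometric recurrence with ratio 5.
By induction b(n) = b(0) · (5)^n = 10 \cdot 5^{n}.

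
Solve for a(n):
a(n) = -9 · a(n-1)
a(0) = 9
Pure geometric recurrence with ratio -9.
By induction a(n) = a(0) · (-9)^n = 9 \left(-9\right)^{n}.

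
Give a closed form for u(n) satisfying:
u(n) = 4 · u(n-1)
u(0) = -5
Pure geometric recurrence with ratio 4.
By induction u(n) = u(0) · (4)^n = - 5 \cdot 4^{n}.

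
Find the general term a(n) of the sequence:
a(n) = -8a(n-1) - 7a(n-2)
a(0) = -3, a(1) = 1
Characteristic equation: x² + 8x + 7 = 0, which factors as (x - (-7))(x - (-1)) = 0.
Roots r₁ = -7, r₂ = -1 (distinct).
General solution: a(n) = A·(-7)^n + B·(-1)^n.
From a(0) = -3: A + B = -3.
From a(1) = 1: -7A - B = 1.
Solving: A = \frac{1}{3}, B = - \frac{10}{3}.
So a(n) = - \frac{10 \left(-1\right)^{n}}{3} + \frac{\left(-7\right)^{n}}{3}.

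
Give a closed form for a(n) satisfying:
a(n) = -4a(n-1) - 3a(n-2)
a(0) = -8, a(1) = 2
Characteristic equation: x² + 4x + 3 = 0, which factors as (x - (-1))(x - (-3)) = 0.
Roots r₁ = -1, r₂ = -3 (distinct).
General solution: a(n) = A·(-1)^n + B·(-3)^n.
From a(0) = -8: A + B = -8.
From a(1) = 2: -A - 3B = 2.
Solving: A = -11, B = 3.
So a(n) = - 11 \left(-1\right)^{n} + 3 \left(-3\right)^{n}.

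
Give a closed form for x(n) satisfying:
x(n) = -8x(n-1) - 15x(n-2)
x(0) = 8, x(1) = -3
Characteristic equation: x² + 8x + 15 = 0, which factors as (x - (-3))(x - (-5)) = 0.
Roots r₁ = -3, r₂ = -5 (distinct).
General solution: x(n) = A·(-3)^n + B·(-5)^n.
From x(0) = 8: A + B = 8.
From x(1) = -3: -3A - 5B = -3.
Solving: A = \frac{37}{2}, B = - \frac{21}{2}.
So x(n) = \frac{37 \left(-3\right)^{n}}{2} - \frac{21 \left(-5\right)^{n}}{2}.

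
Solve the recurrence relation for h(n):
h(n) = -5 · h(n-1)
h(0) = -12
Pure geometric recurrence with ratio -5.
By induction h(n) = h(0) · (-5)^n = - 12 \left(-5\right)^{n}.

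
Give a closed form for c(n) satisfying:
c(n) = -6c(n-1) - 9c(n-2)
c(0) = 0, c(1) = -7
Characteristic equation: x² + 6x + 9 = 0, which is (x - (-3))².
Repeated root r = -3.
General solution: c(n) = (A + Bn)·(-3)^n.
From c(0) = 0: A = 0.
From c(1) = -7: (A + B)·(-3) = -7 ⇒ B = \frac{7}{3}.
So c(n) = \left(\frac{7 n}{3}\right) \cdot (-3)^n.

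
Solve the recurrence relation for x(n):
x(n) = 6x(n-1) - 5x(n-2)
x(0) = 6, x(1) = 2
Characteristic equation: x² - 6x + 5 = 0, which factors as (x - (5))(x - (1)) = 0.
Roots r₁ = 5, r₂ = 1 (distinct).
General solution: x(n) = A·(5)^n + B·(1)^n.
From x(0) = 6: A + B = 6.
From x(1) = 2: 5A + B = 2.
Solving: A = -1, B = 7.
So x(n) = 7 - 5^{n}.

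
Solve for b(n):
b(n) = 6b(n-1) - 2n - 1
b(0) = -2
First-order linear with linear forcing.
Homogeneous solution: b_h(n) = A·(6)^n.
Try particular b_p(n) = pn + q. Substituting:
  pn + q = 6(p(n-1) + q) - 2n - 1.
Matching the n-coefficient: p = 6p - 2 ⇒ p = \frac{2}{5}.
Matching constants: q = -6p + 6q - 1 ⇒ q = \frac{17}{25}.
General: b(n) = A·(6)^n + \frac{2 n}{5} + \frac{17}{25}.
Apply b(0) = -2: A + \frac{17}{25} = -2 ⇒ A = - \frac{67}{25}.
So b(n) = - \frac{67 \cdot 6^{n}}{25} + \frac{2 n}{5} + \frac{17}{25}.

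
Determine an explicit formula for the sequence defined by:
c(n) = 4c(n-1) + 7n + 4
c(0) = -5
First-order linear with linear forcing.
Homogeneous solution: c_h(n) = A·(4)^n.
Try particular c_p(n) = pn + q. Substituting:
  pn + q = 4(p(n-1) + q) + 7n + 4.
Matching the n-coefficient: p = 4p + 7 ⇒ p = - \frac{7}{3}.
Matching constants: q = -4p + 4q + 4 ⇒ q = - \frac{40}{9}.
General: c(n) = A·(4)^n - \frac{7 n}{3} - \frac{40}{9}.
Apply c(0) = -5: A - \frac{40}{9} = -5 ⇒ A = - \frac{5}{9}.
So c(n) = - \frac{5 \cdot 4^{n}}{9} - \frac{7 n}{3} - \frac{40}{9}.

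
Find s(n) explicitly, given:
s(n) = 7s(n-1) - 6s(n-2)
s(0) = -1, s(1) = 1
Characteristic equation: x² - 7x + 6 = 0, which factors as (x - (1))(x - (6)) = 0.
Roots r₁ = 1, r₂ = 6 (distinct).
General solution: s(n) = A·(1)^n + B·(6)^n.
From s(0) = -1: A + B = -1.
From s(1) = 1: A + 6B = 1.
Solving: A = - \frac{7}{5}, B = \frac{2}{5}.
So s(n) = \frac{2 \cdot 6^{n}}{5} - \frac{7}{5}.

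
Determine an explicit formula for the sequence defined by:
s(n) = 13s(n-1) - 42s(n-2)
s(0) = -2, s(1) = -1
Characteristic equation: x² - 13x + 42 = 0, which factors as (x - (6))(x - (7)) = 0.
Roots r₁ = 6, r₂ = 7 (distinct).
General solution: s(n) = A·(6)^n + B·(7)^n.
From s(0) = -2: A + B = -2.
From s(1) = -1: 6A + 7B = -1.
Solving: A = -13, B = 11.
So s(n) = - 13 \cdot 6^{n} + 11 \cdot 7^{n}.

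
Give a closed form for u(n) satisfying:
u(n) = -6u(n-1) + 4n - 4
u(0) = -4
First-order linear with linear forcing.
Homogeneous solution: u_h(n) = A·(-6)^n.
Try particular u_p(n) = pn + q. Substituting:
  pn + q = -6(p(n-1) + q) + 4n - 4.
Matching the n-coefficient: p = -6p + 4 ⇒ p = \frac{4}{7}.
Matching constants: q = 6p - 6q - 4 ⇒ q = - \frac{4}{49}.
General: u(n) = A·(-6)^n + \frac{4 n}{7} - \frac{4}{49}.
Apply u(0) = -4: A - \frac{4}{49} = -4 ⇒ A = - \frac{192}{49}.
So u(n) = - \frac{192 \left(-6\right)^{n}}{49} + \frac{4 n}{7} - \frac{4}{49}.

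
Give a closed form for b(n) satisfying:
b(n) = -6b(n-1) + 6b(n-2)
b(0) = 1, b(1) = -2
Characteristic equation: x² + 6x - 6 = 0.
Discriminant Δ = (-6)² + 4·(6) = 60.
Roots r₁,₂ = (-6 ± √60)/2, so r₁ = -3 + \sqrt{15}, r₂ = - \sqrt{15} - 3.
General solution: b(n) = A·r₁^n + B·r₂^n.
From the initial conditions, A + B = 1 and r₁A + r₂B = -2.
Since r₁ - r₂ = √60: A = (-2 - (1)r₂)/√60 = \frac{\sqrt{15}}{30} + \frac{1}{2}, and B = 1 - A = \frac{1}{2} - \frac{\sqrt{15}}{30}.
So b(n) = \left(\frac{\sqrt{15}}{30} + \frac{1}{2}\right)\left(-3 + \sqrt{15}\right)^n + \left(\frac{1}{2} - \frac{\sqrt{15}}{30}\right)\left(- \sqrt{15} - 3\right)^n.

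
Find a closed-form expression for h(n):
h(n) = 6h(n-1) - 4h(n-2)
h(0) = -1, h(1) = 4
Characteristic equation: x² - 6x + 4 = 0.
Discriminant Δ = (6)² + 4·(-4) = 20.
Roots r₁,₂ = (6 ± √20)/2, so r₁ = \sqrt{5} + 3, r₂ = 3 - \sqrt{5}.
General solution: h(n) = A·r₁^n + B·r₂^n.
From the initial conditions, A + B = -1 and r₁A + r₂B = 4.
Since r₁ - r₂ = √20: A = (4 - (-1)r₂)/√20 = - \frac{1}{2} + \frac{7 \sqrt{5}}{10}, and B = -1 - A = - \frac{7 \sqrt{5}}{10} - \frac{1}{2}.
So h(n) = \left(- \frac{1}{2} + \frac{7 \sqrt{5}}{10}\right)\left(\sqrt{5} + 3\right)^n + \left(- \frac{7 \sqrt{5}}{10} - \frac{1}{2}\right)\left(3 - \sqrt{5}\right)^n.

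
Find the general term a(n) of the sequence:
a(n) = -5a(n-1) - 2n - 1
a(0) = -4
First-order linear with linear forcing.
Homogeneous solution: a_h(n) = A·(-5)^n.
Try particular a_p(n) = pn + q. Substituting:
  pn + q = -5(p(n-1) + q) - 2n - 1.
Matching the n-coefficient: p = -5p - 2 ⇒ p = - \frac{1}{3}.
Matching constants: q = 5p - 5q - 1 ⇒ q = - \frac{4}{9}.
General: a(n) = A·(-5)^n - \frac{n}{3} - \frac{4}{9}.
Apply a(0) = -4: A - \frac{4}{9} = -4 ⇒ A = - \frac{32}{9}.
So a(n) = - \frac{32 \left(-5\right)^{n}}{9} - \frac{n}{3} - \frac{4}{9}.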